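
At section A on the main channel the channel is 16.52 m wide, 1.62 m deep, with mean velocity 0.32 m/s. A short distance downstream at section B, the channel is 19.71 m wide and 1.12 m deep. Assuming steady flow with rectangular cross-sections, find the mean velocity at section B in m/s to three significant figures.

Q = A₁V₁ = (16.52×1.62) × 0.32 = 8.564 m³/s
A₂ = 19.71 × 1.12 = 22.08 m²
V₂ = Q/A₂ = 8.564/22.08 = 0.3879 m/s

0.388 m/s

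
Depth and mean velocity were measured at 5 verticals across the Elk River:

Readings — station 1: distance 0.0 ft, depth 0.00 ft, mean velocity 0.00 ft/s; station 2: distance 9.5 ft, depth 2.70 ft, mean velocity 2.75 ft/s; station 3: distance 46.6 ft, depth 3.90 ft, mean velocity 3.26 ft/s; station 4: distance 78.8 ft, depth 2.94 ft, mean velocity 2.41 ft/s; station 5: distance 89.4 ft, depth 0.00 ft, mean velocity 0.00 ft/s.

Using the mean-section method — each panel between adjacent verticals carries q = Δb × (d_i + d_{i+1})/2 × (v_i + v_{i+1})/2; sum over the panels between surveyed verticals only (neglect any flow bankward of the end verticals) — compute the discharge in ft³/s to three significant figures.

717 ft³/s

Panel 1-2: Δb = 9.5 ft, d̄ = (0.00+2.70)/2 = 1.35, v̄ = (0.00+2.75)/2 = 1.375 → q = 9.5×1.35×1.375 = 17.63 ft³/s
Panel 2-3: Δb = 37.1 ft, d̄ = (2.70+3.90)/2 = 3.3, v̄ = (2.75+3.26)/2 = 3.005 → q = 37.1×3.3×3.005 = 367.9 ft³/s
Panel 3-4: Δb = 32.2 ft, d̄ = (3.90+2.94)/2 = 3.42, v̄ = (3.26+2.41)/2 = 2.835 → q = 32.2×3.42×2.835 = 312.2 ft³/s
Panel 4-5: Δb = 10.6 ft, d̄ = (2.94+0.00)/2 = 1.47, v̄ = (2.41+0.00)/2 = 1.205 → q = 10.6×1.47×1.205 = 18.78 ft³/s
Q = Σ q = 716.5 ft³/s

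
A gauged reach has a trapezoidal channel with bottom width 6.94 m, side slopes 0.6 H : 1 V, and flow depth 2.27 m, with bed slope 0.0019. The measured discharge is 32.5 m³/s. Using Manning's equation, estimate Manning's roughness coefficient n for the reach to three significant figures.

0.0337

A = (b + z·y)·y = (6.94 + 0.6×2.27)×2.27 = 18.85 m²
P = b + 2y√(1+z²) = 6.94 + 2×2.27×√(1+0.6²) = 12.23 m
R = A/P = 18.85/12.23 = 1.540 m
n = (1/Q)·A·R^(2/3)·S^(1/2) = (1/32.5) × 18.85 × 1.334 × 0.04359 = 0.03371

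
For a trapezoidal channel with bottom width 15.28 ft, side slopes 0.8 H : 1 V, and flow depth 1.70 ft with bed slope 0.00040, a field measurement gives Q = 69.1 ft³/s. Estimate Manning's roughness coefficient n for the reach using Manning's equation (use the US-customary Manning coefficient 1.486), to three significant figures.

A = (b + z·y)·y = (15.28 + 0.8×1.70)×1.70 = 28.29 ft²
P = b + 2y√(1+z²) = 15.28 + 2×1.70×√(1+0.8²) = 19.63 ft
R = A/P = 28.29/19.63 = 1.441 ft
n = (1.486/Q)·A·R^(2/3)·S^(1/2) = (1.486/69.1) × 28.29 × 1.276 × 0.02000 = 0.01552

0.0155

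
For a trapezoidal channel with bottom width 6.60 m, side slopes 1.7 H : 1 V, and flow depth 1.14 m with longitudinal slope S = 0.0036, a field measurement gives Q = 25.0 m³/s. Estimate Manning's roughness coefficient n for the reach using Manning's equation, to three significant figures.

0.0214

A = (b + z·y)·y = (6.60 + 1.7×1.14)×1.14 = 9.733 m²
P = b + 2y√(1+z²) = 6.60 + 2×1.14×√(1+1.7²) = 11.10 m
R = A/P = 9.733/11.10 = 0.8771 m
n = (1/Q)·A·R^(2/3)·S^(1/2) = (1/25.0) × 9.733 × 0.9163 × 0.06000 = 0.02140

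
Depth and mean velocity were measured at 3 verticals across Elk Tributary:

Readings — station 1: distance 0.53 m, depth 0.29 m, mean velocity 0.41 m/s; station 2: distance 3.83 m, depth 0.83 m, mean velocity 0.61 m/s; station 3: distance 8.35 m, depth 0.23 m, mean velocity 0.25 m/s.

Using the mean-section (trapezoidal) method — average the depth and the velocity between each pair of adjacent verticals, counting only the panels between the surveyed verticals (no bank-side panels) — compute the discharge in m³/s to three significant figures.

1.97 m³/s

Panel 1-2: Δb = 3.3 m, d̄ = (0.29+0.83)/2 = 0.56, v̄ = (0.41+0.61)/2 = 0.51 → q = 3.3×0.56×0.51 = 0.9425 m³/s
Panel 2-3: Δb = 4.52 m, d̄ = (0.83+0.23)/2 = 0.53, v̄ = (0.61+0.25)/2 = 0.43 → q = 4.52×0.53×0.43 = 1.030 m³/s
Q = Σ q = 1.973 m³/s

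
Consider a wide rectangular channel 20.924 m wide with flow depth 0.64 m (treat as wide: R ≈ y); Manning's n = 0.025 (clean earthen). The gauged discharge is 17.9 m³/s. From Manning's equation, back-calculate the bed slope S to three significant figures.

A = b·y = 20.924 × 0.64 = 13.39 m²
Wide channel: R ≈ y = 0.64 m
S = (Q·n / (1·A·R^(2/3)))² = (17.9×0.025 / (1×13.39×0.7427))² = 0.002025

0.00202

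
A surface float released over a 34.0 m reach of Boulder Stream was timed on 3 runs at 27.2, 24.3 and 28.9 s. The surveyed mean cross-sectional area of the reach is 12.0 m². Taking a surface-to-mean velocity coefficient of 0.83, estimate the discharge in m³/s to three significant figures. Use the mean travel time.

12.6 m³/s

t̄ = (27.2 + 24.3 + 28.9) / 3 = 26.8 s
v_surface = L / t̄ = 34.0 / 26.8 = 1.269 m/s
v_mean = 0.83 × 1.269 = 1.053 m/s
Q = A × v_mean = 12.0 × 1.053 = 12.64 m³/s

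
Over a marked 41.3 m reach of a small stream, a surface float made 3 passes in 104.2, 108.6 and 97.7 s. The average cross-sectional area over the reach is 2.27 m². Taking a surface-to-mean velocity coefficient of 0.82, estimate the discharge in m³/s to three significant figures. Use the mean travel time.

0.743 m³/s

t̄ = (104.2 + 108.6 + 97.7) / 3 = 103.5 s
v_surface = L / t̄ = 41.3 / 103.5 = 0.3990 m/s
v_mean = 0.82 × 0.3990 = 0.3272 m/s
Q = A × v_mean = 2.27 × 0.3272 = 0.7428 m³/s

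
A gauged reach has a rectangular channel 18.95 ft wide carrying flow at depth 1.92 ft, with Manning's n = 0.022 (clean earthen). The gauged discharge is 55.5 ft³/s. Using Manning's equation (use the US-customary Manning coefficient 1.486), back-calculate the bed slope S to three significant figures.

A = b·y = 18.95 × 1.92 = 36.38 ft²
P = b + 2y = 18.95 + 2×1.92 = 22.79 ft
R = A/P = 36.38/22.79 = 1.596 ft
S = (Q·n / (1.486·A·R^(2/3)))² = (55.5×0.022 / (1.486×36.38×1.366))² = 0.0002733

0.000273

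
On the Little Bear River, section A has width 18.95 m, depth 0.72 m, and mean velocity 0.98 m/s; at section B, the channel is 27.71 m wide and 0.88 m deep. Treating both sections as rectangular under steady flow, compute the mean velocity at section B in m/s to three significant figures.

0.548 m/s

Q = A₁V₁ = (18.95×0.72) × 0.98 = 13.37 m³/s
A₂ = 27.71 × 0.88 = 24.38 m²
V₂ = Q/A₂ = 13.37/24.38 = 0.5483 m/s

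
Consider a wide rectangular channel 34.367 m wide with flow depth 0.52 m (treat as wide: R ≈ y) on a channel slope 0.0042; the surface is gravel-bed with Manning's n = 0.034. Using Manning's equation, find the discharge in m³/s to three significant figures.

22.0 m³/s

A = b·y = 34.367 × 0.52 = 17.87 m²
Wide channel: R ≈ y = 0.52 m
Q = (1/n)·A·R^(2/3)·S^(1/2) = (1/0.034) × 17.87 × 0.5200^(2/3) × 0.0042^(1/2) = 22.03 m³/s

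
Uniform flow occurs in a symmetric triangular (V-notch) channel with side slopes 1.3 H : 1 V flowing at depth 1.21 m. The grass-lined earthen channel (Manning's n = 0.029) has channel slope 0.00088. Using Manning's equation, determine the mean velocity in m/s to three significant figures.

0.627 m/s

A = z·y² = 1.3×1.21² = 1.903 m²
P = 2y√(1+z²) = 2×1.21×√(1+1.3²) = 3.969 m
R = A/P = 1.903/3.969 = 0.4795 m
Q = (1/n)·A·R^(2/3)·S^(1/2) = (1/0.029) × 1.903 × 0.4795^(2/3) × 0.00088^(1/2) = 1.193 m³/s
V = Q/A = 1.193/1.903 = 0.6267 m/s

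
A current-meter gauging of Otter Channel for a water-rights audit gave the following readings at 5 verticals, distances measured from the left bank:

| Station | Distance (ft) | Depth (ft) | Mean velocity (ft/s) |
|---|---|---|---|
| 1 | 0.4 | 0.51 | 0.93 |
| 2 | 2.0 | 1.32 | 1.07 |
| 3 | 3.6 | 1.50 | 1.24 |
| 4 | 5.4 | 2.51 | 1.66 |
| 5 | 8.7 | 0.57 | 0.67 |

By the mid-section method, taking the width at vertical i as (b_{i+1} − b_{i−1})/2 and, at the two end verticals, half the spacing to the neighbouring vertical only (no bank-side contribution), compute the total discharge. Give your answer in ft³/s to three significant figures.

w_1 = (2.0 − 0.4)/2 = 0.8 ft; q_1 = 0.93 × 0.51 × 0.8 = 0.3794 ft³/s
w_2 = (3.6 − 0.4)/2 = 1.6 ft; q_2 = 1.07 × 1.32 × 1.6 = 2.260 ft³/s
w_3 = (5.4 − 2.0)/2 = 1.7 ft; q_3 = 1.24 × 1.50 × 1.7 = 3.162 ft³/s
w_4 = (8.7 − 3.6)/2 = 2.55 ft; q_4 = 1.66 × 2.51 × 2.55 = 10.62 ft³/s
w_5 = (8.7 − 5.4)/2 = 1.65 ft; q_5 = 0.67 × 0.57 × 1.65 = 0.6301 ft³/s
Q = Σ qᵢ = 17.06 ft³/s

17.1 ft³/s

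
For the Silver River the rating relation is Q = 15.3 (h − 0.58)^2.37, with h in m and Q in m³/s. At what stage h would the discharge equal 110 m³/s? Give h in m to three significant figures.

h − h₀ = (Q/C)^(1/b) = (110/15.3)^(1/2.37) = 2.299 m
h = 0.58 + 2.299 = 2.879 m

2.88 m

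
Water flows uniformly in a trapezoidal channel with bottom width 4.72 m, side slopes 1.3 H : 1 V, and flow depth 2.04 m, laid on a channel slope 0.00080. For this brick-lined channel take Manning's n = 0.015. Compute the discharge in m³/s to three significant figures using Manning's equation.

A = (b + z·y)·y = (4.72 + 1.3×2.04)×2.04 = 15.04 m²
P = b + 2y√(1+z²) = 4.72 + 2×2.04×√(1+1.3²) = 11.41 m
R = A/P = 15.04/11.41 = 1.318 m
Q = (1/n)·A·R^(2/3)·S^(1/2) = (1/0.015) × 15.04 × 1.318^(2/3) × 0.00080^(1/2) = 34.09 m³/s

34.1 m³/s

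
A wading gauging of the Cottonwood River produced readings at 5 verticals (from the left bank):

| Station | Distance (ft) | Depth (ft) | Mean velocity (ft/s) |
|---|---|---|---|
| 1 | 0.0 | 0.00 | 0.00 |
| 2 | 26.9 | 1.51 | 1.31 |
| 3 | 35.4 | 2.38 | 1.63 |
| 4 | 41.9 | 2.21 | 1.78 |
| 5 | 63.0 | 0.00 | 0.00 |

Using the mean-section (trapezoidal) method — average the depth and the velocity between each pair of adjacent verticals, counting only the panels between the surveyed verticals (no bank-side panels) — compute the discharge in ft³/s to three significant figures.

Panel 1-2: Δb = 26.9 ft, d̄ = (0.00+1.51)/2 = 0.755, v̄ = (0.00+1.31)/2 = 0.655 → q = 26.9×0.755×0.655 = 13.30 ft³/s
Panel 2-3: Δb = 8.5 ft, d̄ = (1.51+2.38)/2 = 1.945, v̄ = (1.31+1.63)/2 = 1.47 → q = 8.5×1.945×1.47 = 24.30 ft³/s
Panel 3-4: Δb = 6.5 ft, d̄ = (2.38+2.21)/2 = 2.295, v̄ = (1.63+1.78)/2 = 1.705 → q = 6.5×2.295×1.705 = 25.43 ft³/s
Panel 4-5: Δb = 21.1 ft, d̄ = (2.21+0.00)/2 = 1.105, v̄ = (1.78+0.00)/2 = 0.89 → q = 21.1×1.105×0.89 = 20.75 ft³/s
Q = Σ q = 83.79 ft³/s

83.8 ft³/s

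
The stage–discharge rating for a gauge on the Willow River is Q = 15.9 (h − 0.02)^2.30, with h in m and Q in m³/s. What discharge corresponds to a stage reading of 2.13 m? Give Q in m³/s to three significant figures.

Q = 15.9 × (2.13 − 0.02)^2.30 = 15.9 × 2.11^2.30 = 88.56 m³/s

88.6 m³/s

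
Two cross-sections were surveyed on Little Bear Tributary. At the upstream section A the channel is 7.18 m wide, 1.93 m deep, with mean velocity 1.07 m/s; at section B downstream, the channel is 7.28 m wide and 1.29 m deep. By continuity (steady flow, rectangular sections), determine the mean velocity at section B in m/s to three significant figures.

Q = A₁V₁ = (7.18×1.93) × 1.07 = 14.83 m³/s
A₂ = 7.28 × 1.29 = 9.391 m²
V₂ = Q/A₂ = 14.83/9.391 = 1.579 m/s

1.58 m/s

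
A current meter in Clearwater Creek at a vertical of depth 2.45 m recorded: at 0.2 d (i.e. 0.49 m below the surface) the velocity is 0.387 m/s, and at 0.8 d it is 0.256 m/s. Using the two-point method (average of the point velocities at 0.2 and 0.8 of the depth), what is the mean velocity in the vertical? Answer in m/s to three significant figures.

0.322 m/s

v̄ = (0.387 + 0.256) / 2 = 0.3215 m/s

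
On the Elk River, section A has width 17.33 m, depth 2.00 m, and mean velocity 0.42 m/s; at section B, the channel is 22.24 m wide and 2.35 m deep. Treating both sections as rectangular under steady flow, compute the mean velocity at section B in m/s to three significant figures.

0.279 m/s

Q = A₁V₁ = (17.33×2.00) × 0.42 = 14.56 m³/s
A₂ = 22.24 × 2.35 = 52.26 m²
V₂ = Q/A₂ = 14.56/52.26 = 0.2785 m/s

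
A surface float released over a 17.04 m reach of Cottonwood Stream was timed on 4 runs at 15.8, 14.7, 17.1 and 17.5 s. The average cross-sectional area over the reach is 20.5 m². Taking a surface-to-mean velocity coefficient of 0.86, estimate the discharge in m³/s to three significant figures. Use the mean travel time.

t̄ = (15.8 + 14.7 + 17.1 + 17.5) / 4 = 16.275 s
v_surface = L / t̄ = 17.04 / 16.275 = 1.047 m/s
v_mean = 0.86 × 1.047 = 0.9004 m/s
Q = A × v_mean = 20.5 × 0.9004 = 18.46 m³/s

18.5 m³/s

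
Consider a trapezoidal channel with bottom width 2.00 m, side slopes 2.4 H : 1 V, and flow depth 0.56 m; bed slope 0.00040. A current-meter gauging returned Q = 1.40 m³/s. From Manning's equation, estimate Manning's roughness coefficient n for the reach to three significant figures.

A = (b + z·y)·y = (2.00 + 2.4×0.56)×0.56 = 1.873 m²
P = b + 2y√(1+z²) = 2.00 + 2×0.56×√(1+2.4²) = 4.912 m
R = A/P = 1.873/4.912 = 0.3812 m
n = (1/Q)·A·R^(2/3)·S^(1/2) = (1/1.40) × 1.873 × 0.5258 × 0.02000 = 0.01407

0.0141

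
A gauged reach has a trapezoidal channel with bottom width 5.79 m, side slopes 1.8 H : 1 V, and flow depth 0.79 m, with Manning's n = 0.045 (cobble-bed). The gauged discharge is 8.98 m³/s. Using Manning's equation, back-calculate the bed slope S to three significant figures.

A = (b + z·y)·y = (5.79 + 1.8×0.79)×0.79 = 5.697 m²
P = b + 2y√(1+z²) = 5.79 + 2×0.79×√(1+1.8²) = 9.043 m
R = A/P = 5.697/9.043 = 0.6300 m
S = (Q·n / (1·A·R^(2/3)))² = (8.98×0.045 / (1×5.697×0.7349))² = 0.009314

0.00931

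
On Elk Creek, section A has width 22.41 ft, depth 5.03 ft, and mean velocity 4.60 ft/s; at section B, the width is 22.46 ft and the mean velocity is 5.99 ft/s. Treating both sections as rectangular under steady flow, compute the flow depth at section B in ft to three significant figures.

3.85 ft

Q = A₁V₁ = (22.41×5.03) × 4.60 = 518.5 ft³/s
d₂ = Q/(b₂ V₂) = 518.5/(22.46×5.99) = 3.854 ft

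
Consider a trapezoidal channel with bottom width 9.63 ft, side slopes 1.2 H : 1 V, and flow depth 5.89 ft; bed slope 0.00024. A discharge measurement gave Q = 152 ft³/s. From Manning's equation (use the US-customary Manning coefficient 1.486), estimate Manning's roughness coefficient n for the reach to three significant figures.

A = (b + z·y)·y = (9.63 + 1.2×5.89)×5.89 = 98.35 ft²
P = b + 2y√(1+z²) = 9.63 + 2×5.89×√(1+1.2²) = 28.03 ft
R = A/P = 98.35/28.03 = 3.509 ft
n = (1.486/Q)·A·R^(2/3)·S^(1/2) = (1.486/152) × 98.35 × 2.309 × 0.01549 = 0.03439

0.0344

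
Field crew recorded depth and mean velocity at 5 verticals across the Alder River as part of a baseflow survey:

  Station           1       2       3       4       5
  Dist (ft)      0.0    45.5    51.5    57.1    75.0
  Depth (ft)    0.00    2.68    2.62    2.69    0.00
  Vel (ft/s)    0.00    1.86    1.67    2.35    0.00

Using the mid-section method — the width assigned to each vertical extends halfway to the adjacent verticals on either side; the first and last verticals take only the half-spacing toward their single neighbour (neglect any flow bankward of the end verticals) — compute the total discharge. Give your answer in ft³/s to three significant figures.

228 ft³/s

w_2 = (51.5 − 0.0)/2 = 25.75 ft; q_2 = 1.86 × 2.68 × 25.75 = 128.4 ft³/s
w_3 = (57.1 − 45.5)/2 = 5.8 ft; q_3 = 1.67 × 2.62 × 5.8 = 25.38 ft³/s
w_4 = (75.0 − 51.5)/2 = 11.75 ft; q_4 = 2.35 × 2.69 × 11.75 = 74.28 ft³/s
Stations 1, 5 contribute zero (depth or velocity is 0).
Q = Σ qᵢ = 228.0 ft³/s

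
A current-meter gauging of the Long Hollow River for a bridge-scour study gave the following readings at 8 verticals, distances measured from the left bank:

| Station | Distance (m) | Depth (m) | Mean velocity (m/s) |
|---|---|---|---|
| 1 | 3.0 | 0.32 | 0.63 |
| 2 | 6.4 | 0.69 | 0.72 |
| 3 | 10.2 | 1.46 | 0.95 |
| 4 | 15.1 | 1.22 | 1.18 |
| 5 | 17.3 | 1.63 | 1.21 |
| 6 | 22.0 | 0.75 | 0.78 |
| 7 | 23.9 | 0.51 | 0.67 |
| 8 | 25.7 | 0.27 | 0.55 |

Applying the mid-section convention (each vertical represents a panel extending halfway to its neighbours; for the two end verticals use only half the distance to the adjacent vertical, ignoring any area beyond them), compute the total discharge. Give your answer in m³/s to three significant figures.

22.8 m³/s

w_1 = (6.4 − 3.0)/2 = 1.7 m; q_1 = 0.63 × 0.32 × 1.7 = 0.3427 m³/s
w_2 = (10.2 − 3.0)/2 = 3.6 m; q_2 = 0.72 × 0.69 × 3.6 = 1.788 m³/s
w_3 = (15.1 − 6.4)/2 = 4.35 m; q_3 = 0.95 × 1.46 × 4.35 = 6.033 m³/s
w_4 = (17.3 − 10.2)/2 = 3.55 m; q_4 = 1.18 × 1.22 × 3.55 = 5.111 m³/s
w_5 = (22.0 − 15.1)/2 = 3.45 m; q_5 = 1.21 × 1.63 × 3.45 = 6.804 m³/s
w_6 = (23.9 − 17.3)/2 = 3.3 m; q_6 = 0.78 × 0.75 × 3.3 = 1.931 m³/s
w_7 = (25.7 − 22.0)/2 = 1.85 m; q_7 = 0.67 × 0.51 × 1.85 = 0.6321 m³/s
w_8 = (25.7 − 23.9)/2 = 0.9 m; q_8 = 0.55 × 0.27 × 0.9 = 0.1337 m³/s
Q = Σ qᵢ = 22.78 m³/s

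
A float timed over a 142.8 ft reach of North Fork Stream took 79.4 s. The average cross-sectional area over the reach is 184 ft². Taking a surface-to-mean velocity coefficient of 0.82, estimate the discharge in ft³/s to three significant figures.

v_surface = L / t̄ = 142.8 / 79.4 = 1.798 ft/s
v_mean = 0.82 × 1.798 = 1.475 ft/s
Q = A × v_mean = 184 × 1.475 = 271.4 ft³/s

271 ft³/s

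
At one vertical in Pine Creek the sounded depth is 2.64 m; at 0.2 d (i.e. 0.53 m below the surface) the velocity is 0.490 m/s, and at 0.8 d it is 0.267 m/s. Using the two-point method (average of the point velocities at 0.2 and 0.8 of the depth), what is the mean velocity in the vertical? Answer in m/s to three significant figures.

v̄ = (0.490 + 0.267) / 2 = 0.3785 m/s

0.379 m/s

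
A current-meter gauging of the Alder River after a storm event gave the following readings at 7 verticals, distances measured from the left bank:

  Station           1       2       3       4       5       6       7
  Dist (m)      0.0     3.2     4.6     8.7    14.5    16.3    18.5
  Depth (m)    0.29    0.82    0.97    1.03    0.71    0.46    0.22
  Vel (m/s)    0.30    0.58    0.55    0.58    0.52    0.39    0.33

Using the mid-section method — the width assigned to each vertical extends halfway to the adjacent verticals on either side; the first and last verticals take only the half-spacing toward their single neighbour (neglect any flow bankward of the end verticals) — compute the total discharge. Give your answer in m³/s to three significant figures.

7.50 m³/s

w_1 = (3.2 − 0.0)/2 = 1.6 m; q_1 = 0.30 × 0.29 × 1.6 = 0.1392 m³/s
w_2 = (4.6 − 0.0)/2 = 2.3 m; q_2 = 0.58 × 0.82 × 2.3 = 1.094 m³/s
w_3 = (8.7 − 3.2)/2 = 2.75 m; q_3 = 0.55 × 0.97 × 2.75 = 1.467 m³/s
w_4 = (14.5 − 4.6)/2 = 4.95 m; q_4 = 0.58 × 1.03 × 4.95 = 2.957 m³/s
w_5 = (16.3 − 8.7)/2 = 3.8 m; q_5 = 0.52 × 0.71 × 3.8 = 1.403 m³/s
w_6 = (18.5 − 14.5)/2 = 2 m; q_6 = 0.39 × 0.46 × 2 = 0.3588 m³/s
w_7 = (18.5 − 16.3)/2 = 1.1 m; q_7 = 0.33 × 0.22 × 1.1 = 0.07986 m³/s
Q = Σ qᵢ = 7.499 m³/s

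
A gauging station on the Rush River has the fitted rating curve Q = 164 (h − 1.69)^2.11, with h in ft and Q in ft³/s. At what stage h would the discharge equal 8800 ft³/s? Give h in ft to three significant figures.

h − h₀ = (Q/C)^(1/b) = (8800/164)^(1/2.11) = 6.603 ft
h = 1.69 + 6.603 = 8.293 ft

8.29 ft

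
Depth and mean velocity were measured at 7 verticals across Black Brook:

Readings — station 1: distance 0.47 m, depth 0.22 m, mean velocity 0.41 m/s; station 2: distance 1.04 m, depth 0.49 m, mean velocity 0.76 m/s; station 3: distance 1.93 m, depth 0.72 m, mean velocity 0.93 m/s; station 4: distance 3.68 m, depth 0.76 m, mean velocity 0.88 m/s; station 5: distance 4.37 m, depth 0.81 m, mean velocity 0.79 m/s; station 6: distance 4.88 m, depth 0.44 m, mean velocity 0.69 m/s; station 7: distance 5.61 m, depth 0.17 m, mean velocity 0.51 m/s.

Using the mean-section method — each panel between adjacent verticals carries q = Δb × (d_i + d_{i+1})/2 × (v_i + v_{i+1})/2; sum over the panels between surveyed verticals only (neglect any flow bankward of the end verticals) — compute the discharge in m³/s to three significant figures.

Panel 1-2: Δb = 0.57 m, d̄ = (0.22+0.49)/2 = 0.355, v̄ = (0.41+0.76)/2 = 0.585 → q = 0.57×0.355×0.585 = 0.1184 m³/s
Panel 2-3: Δb = 0.89 m, d̄ = (0.49+0.72)/2 = 0.605, v̄ = (0.76+0.93)/2 = 0.845 → q = 0.89×0.605×0.845 = 0.4550 m³/s
Panel 3-4: Δb = 1.75 m, d̄ = (0.72+0.76)/2 = 0.74, v̄ = (0.93+0.88)/2 = 0.905 → q = 1.75×0.74×0.905 = 1.172 m³/s
Panel 4-5: Δb = 0.69 m, d̄ = (0.76+0.81)/2 = 0.785, v̄ = (0.88+0.79)/2 = 0.835 → q = 0.69×0.785×0.835 = 0.4523 m³/s
Panel 5-6: Δb = 0.51 m, d̄ = (0.81+0.44)/2 = 0.625, v̄ = (0.79+0.69)/2 = 0.74 → q = 0.51×0.625×0.74 = 0.2359 m³/s
Panel 6-7: Δb = 0.73 m, d̄ = (0.44+0.17)/2 = 0.305, v̄ = (0.69+0.51)/2 = 0.6 → q = 0.73×0.305×0.6 = 0.1336 m³/s
Q = Σ q = 2.567 m³/s

2.57 m³/s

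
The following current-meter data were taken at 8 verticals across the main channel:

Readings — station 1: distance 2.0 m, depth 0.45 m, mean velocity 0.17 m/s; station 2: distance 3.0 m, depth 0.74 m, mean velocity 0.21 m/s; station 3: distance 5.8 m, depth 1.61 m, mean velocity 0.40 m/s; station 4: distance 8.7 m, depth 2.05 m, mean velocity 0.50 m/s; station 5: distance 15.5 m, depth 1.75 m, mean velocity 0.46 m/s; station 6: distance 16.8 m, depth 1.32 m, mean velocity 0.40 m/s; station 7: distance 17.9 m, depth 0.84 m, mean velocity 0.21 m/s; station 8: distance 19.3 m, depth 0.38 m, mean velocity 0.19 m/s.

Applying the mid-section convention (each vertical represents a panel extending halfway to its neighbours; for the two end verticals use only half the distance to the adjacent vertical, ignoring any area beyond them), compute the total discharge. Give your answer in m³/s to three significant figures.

w_1 = (3.0 − 2.0)/2 = 0.5 m; q_1 = 0.17 × 0.45 × 0.5 = 0.03825 m³/s
w_2 = (5.8 − 2.0)/2 = 1.9 m; q_2 = 0.21 × 0.74 × 1.9 = 0.2953 m³/s
w_3 = (8.7 − 3.0)/2 = 2.85 m; q_3 = 0.40 × 1.61 × 2.85 = 1.835 m³/s
w_4 = (15.5 − 5.8)/2 = 4.85 m; q_4 = 0.50 × 2.05 × 4.85 = 4.971 m³/s
w_5 = (16.8 − 8.7)/2 = 4.05 m; q_5 = 0.46 × 1.75 × 4.05 = 3.260 m³/s
w_6 = (17.9 − 15.5)/2 = 1.2 m; q_6 = 0.40 × 1.32 × 1.2 = 0.6336 m³/s
w_7 = (19.3 − 16.8)/2 = 1.25 m; q_7 = 0.21 × 0.84 × 1.25 = 0.2205 m³/s
w_8 = (19.3 − 17.9)/2 = 0.7 m; q_8 = 0.19 × 0.38 × 0.7 = 0.05054 m³/s
Q = Σ qᵢ = 11.31 m³/s

11.3 m³/s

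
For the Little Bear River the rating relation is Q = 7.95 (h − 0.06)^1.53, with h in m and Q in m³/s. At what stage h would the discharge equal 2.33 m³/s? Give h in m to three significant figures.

h − h₀ = (Q/C)^(1/b) = (2.33/7.95)^(1/1.53) = 0.4484 m
h = 0.06 + 0.4484 = 0.5084 m

0.508 m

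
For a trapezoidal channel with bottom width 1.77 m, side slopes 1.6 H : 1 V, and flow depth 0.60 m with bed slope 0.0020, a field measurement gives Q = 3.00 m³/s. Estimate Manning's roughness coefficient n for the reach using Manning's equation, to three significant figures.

0.0134

A = (b + z·y)·y = (1.77 + 1.6×0.60)×0.60 = 1.638 m²
P = b + 2y√(1+z²) = 1.77 + 2×0.60×√(1+1.6²) = 4.034 m
R = A/P = 1.638/4.034 = 0.4060 m
n = (1/Q)·A·R^(2/3)·S^(1/2) = (1/3.00) × 1.638 × 0.5483 × 0.04472 = 0.01339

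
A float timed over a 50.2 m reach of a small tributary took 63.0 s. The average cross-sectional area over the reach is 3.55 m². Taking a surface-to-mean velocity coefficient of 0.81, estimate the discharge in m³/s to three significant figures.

2.29 m³/s

v_surface = L / t̄ = 50.2 / 63 = 0.7968 m/s
v_mean = 0.81 × 0.7968 = 0.6454 m/s
Q = A × v_mean = 3.55 × 0.6454 = 2.291 m³/s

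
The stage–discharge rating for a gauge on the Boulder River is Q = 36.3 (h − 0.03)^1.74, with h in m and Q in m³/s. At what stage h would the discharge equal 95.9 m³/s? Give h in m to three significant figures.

h − h₀ = (Q/C)^(1/b) = (95.9/36.3)^(1/1.74) = 1.748 m
h = 0.03 + 1.748 = 1.778 m

1.78 m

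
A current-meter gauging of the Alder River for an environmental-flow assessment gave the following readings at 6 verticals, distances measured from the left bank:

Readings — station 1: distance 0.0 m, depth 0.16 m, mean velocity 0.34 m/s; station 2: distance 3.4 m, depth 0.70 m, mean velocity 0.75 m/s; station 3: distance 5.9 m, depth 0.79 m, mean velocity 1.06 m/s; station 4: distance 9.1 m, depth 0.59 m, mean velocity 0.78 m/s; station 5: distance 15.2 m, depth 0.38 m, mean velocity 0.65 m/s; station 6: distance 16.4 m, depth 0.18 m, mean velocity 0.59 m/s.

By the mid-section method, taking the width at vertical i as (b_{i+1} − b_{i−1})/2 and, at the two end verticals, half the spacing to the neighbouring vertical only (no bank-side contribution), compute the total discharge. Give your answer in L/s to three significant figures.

w_1 = (3.4 − 0.0)/2 = 1.7 m; q_1 = 0.34 × 0.16 × 1.7 = 0.09248 m³/s
w_2 = (5.9 − 0.0)/2 = 2.95 m; q_2 = 0.75 × 0.70 × 2.95 = 1.549 m³/s
w_3 = (9.1 − 3.4)/2 = 2.85 m; q_3 = 1.06 × 0.79 × 2.85 = 2.387 m³/s
w_4 = (15.2 − 5.9)/2 = 4.65 m; q_4 = 0.78 × 0.59 × 4.65 = 2.140 m³/s
w_5 = (16.4 − 9.1)/2 = 3.65 m; q_5 = 0.65 × 0.38 × 3.65 = 0.9016 m³/s
w_6 = (16.4 − 15.2)/2 = 0.6 m; q_6 = 0.59 × 0.18 × 0.6 = 0.06372 m³/s
Q = Σ qᵢ = 7.133 m³/s
= 7.133 × 1000 = 7133 L/s

7130 L/s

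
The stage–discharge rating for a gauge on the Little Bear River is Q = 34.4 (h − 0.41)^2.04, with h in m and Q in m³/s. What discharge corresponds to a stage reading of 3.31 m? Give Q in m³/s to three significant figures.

302 m³/s

Q = 34.4 × (3.31 − 0.41)^2.04 = 34.4 × 2.9^2.04 = 301.9 m³/s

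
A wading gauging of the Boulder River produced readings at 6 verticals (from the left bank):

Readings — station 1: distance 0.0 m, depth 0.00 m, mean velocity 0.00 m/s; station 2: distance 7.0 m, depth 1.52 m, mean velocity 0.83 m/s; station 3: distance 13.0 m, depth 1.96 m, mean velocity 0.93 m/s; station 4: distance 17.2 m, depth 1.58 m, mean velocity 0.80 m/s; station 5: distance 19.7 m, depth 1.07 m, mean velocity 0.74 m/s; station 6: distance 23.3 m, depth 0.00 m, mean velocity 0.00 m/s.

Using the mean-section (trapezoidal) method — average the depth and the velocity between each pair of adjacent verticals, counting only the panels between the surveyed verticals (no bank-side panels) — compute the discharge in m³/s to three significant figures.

21.1 m³/s

Panel 1-2: Δb = 7 m, d̄ = (0.00+1.52)/2 = 0.76, v̄ = (0.00+0.83)/2 = 0.415 → q = 7×0.76×0.415 = 2.208 m³/s
Panel 2-3: Δb = 6 m, d̄ = (1.52+1.96)/2 = 1.74, v̄ = (0.83+0.93)/2 = 0.88 → q = 6×1.74×0.88 = 9.187 m³/s
Panel 3-4: Δb = 4.2 m, d̄ = (1.96+1.58)/2 = 1.77, v̄ = (0.93+0.80)/2 = 0.865 → q = 4.2×1.77×0.865 = 6.430 m³/s
Panel 4-5: Δb = 2.5 m, d̄ = (1.58+1.07)/2 = 1.325, v̄ = (0.80+0.74)/2 = 0.77 → q = 2.5×1.325×0.77 = 2.551 m³/s
Panel 5-6: Δb = 3.6 m, d̄ = (1.07+0.00)/2 = 0.535, v̄ = (0.74+0.00)/2 = 0.37 → q = 3.6×0.535×0.37 = 0.7126 m³/s
Q = Σ q = 21.09 m³/s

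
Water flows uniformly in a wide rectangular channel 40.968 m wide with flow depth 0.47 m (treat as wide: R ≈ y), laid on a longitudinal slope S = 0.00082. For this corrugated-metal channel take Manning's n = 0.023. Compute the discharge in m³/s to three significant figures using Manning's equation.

14.5 m³/s

A = b·y = 40.968 × 0.47 = 19.25 m²
Wide channel: R ≈ y = 0.47 m
Q = (1/n)·A·R^(2/3)·S^(1/2) = (1/0.023) × 19.25 × 0.4700^(2/3) × 0.00082^(1/2) = 14.49 m³/s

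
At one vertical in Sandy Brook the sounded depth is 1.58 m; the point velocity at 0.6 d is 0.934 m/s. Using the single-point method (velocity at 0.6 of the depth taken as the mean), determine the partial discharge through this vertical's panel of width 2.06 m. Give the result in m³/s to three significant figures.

v̄ = v₀.₆ = 0.934 m/s
q = v̄ × d × w = 0.9340 × 1.58 × 2.06 = 3.040 m³/s

3.04 m³/s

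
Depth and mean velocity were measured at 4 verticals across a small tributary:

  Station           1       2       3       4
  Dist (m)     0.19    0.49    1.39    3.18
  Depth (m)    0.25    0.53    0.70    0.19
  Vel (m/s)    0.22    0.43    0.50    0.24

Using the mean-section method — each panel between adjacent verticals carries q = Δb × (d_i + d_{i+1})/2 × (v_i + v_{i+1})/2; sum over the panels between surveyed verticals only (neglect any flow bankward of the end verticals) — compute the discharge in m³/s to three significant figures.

Panel 1-2: Δb = 0.3 m, d̄ = (0.25+0.53)/2 = 0.39, v̄ = (0.22+0.43)/2 = 0.325 → q = 0.3×0.39×0.325 = 0.03803 m³/s
Panel 2-3: Δb = 0.9 m, d̄ = (0.53+0.70)/2 = 0.615, v̄ = (0.43+0.50)/2 = 0.465 → q = 0.9×0.615×0.465 = 0.2574 m³/s
Panel 3-4: Δb = 1.79 m, d̄ = (0.70+0.19)/2 = 0.445, v̄ = (0.50+0.24)/2 = 0.37 → q = 1.79×0.445×0.37 = 0.2947 m³/s
Q = Σ q = 0.5901 m³/s

0.590 m³/s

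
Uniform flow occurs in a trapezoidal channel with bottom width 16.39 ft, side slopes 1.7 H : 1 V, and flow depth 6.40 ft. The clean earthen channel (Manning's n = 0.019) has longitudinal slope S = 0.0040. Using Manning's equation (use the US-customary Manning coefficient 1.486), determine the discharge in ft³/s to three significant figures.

2240 ft³/s

A = (b + z·y)·y = (16.39 + 1.7×6.40)×6.40 = 174.5 ft²
P = b + 2y√(1+z²) = 16.39 + 2×6.40×√(1+1.7²) = 41.64 ft
R = A/P = 174.5/41.64 = 4.192 ft
Q = (1.486/n)·A·R^(2/3)·S^(1/2) = (1.486/0.019) × 174.5 × 4.192^(2/3) × 0.0040^(1/2) = 2244 ft³/s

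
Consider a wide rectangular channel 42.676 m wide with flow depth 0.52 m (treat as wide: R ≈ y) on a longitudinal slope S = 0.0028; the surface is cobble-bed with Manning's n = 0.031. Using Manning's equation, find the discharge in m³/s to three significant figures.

24.5 m³/s

A = b·y = 42.676 × 0.52 = 22.19 m²
Wide channel: R ≈ y = 0.52 m
Q = (1/n)·A·R^(2/3)·S^(1/2) = (1/0.031) × 22.19 × 0.5200^(2/3) × 0.0028^(1/2) = 24.49 m³/s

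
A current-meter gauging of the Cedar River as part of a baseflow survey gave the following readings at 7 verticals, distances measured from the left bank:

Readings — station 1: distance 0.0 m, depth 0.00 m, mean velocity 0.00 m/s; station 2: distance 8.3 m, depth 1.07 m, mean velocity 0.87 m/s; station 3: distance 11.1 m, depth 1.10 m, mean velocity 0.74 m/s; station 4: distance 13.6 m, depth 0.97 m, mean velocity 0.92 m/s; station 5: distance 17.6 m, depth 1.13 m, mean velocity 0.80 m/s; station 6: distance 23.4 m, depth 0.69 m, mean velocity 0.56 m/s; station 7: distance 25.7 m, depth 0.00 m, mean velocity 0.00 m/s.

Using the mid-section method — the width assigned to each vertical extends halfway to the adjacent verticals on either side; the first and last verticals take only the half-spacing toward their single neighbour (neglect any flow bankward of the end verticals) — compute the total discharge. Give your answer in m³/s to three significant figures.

16.2 m³/s

w_2 = (11.1 − 0.0)/2 = 5.55 m; q_2 = 0.87 × 1.07 × 5.55 = 5.166 m³/s
w_3 = (13.6 − 8.3)/2 = 2.65 m; q_3 = 0.74 × 1.10 × 2.65 = 2.157 m³/s
w_4 = (17.6 − 11.1)/2 = 3.25 m; q_4 = 0.92 × 0.97 × 3.25 = 2.900 m³/s
w_5 = (23.4 − 13.6)/2 = 4.9 m; q_5 = 0.80 × 1.13 × 4.9 = 4.430 m³/s
w_6 = (25.7 − 17.6)/2 = 4.05 m; q_6 = 0.56 × 0.69 × 4.05 = 1.565 m³/s
Stations 1, 7 contribute zero (depth or velocity is 0).
Q = Σ qᵢ = 16.22 m³/s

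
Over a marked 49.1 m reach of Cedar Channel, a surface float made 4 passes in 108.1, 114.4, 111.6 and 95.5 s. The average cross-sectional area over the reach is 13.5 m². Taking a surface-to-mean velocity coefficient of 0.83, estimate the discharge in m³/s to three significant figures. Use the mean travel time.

5.12 m³/s

t̄ = (108.1 + 114.4 + 111.6 + 95.5) / 4 = 107.4 s
v_surface = L / t̄ = 49.1 / 107.4 = 0.4572 m/s
v_mean = 0.83 × 0.4572 = 0.3795 m/s
Q = A × v_mean = 13.5 × 0.3795 = 5.123 m³/s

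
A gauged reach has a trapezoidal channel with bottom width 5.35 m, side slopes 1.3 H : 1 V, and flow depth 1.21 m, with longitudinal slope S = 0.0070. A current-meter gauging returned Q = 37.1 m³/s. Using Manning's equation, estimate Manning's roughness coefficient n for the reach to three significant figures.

0.0176

A = (b + z·y)·y = (5.35 + 1.3×1.21)×1.21 = 8.377 m²
P = b + 2y√(1+z²) = 5.35 + 2×1.21×√(1+1.3²) = 9.319 m
R = A/P = 8.377/9.319 = 0.8989 m
n = (1/Q)·A·R^(2/3)·S^(1/2) = (1/37.1) × 8.377 × 0.9314 × 0.08367 = 0.01760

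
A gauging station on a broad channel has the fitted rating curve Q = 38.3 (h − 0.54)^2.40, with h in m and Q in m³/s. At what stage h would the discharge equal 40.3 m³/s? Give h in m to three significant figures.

h − h₀ = (Q/C)^(1/b) = (40.3/38.3)^(1/2.40) = 1.021 m
h = 0.54 + 1.021 = 1.561 m

1.56 m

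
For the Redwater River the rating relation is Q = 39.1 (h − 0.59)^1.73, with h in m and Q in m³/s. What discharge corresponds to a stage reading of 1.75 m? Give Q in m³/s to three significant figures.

50.5 m³/s

Q = 39.1 × (1.75 − 0.59)^1.73 = 39.1 × 1.16^1.73 = 50.55 m³/s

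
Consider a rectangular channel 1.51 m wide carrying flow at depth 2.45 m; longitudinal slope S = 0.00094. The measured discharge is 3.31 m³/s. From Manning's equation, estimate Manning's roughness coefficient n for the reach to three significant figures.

0.0238

A = b·y = 1.51 × 2.45 = 3.700 m²
P = b + 2y = 1.51 + 2×2.45 = 6.410 m
R = A/P = 3.700/6.410 = 0.5771 m
n = (1/Q)·A·R^(2/3)·S^(1/2) = (1/3.31) × 3.700 × 0.6932 × 0.03066 = 0.02375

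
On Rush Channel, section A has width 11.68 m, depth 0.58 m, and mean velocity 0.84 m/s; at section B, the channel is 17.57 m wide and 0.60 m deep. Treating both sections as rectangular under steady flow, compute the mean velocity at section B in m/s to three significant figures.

0.540 m/s

Q = A₁V₁ = (11.68×0.58) × 0.84 = 5.690 m³/s
A₂ = 17.57 × 0.60 = 10.54 m²
V₂ = Q/A₂ = 5.690/10.54 = 0.5398 m/s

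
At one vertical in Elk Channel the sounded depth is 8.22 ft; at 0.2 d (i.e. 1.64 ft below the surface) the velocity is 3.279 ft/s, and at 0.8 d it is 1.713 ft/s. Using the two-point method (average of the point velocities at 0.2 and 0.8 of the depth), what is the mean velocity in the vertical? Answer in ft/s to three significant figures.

v̄ = (3.279 + 1.713) / 2 = 2.496 ft/s

2.50 ft/s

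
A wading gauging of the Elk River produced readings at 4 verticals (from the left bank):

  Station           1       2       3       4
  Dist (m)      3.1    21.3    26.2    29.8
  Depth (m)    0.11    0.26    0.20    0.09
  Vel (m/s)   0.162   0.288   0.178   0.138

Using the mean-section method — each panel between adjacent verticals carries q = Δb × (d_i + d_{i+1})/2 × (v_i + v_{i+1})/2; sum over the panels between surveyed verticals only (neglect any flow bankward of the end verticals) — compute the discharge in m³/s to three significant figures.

1.10 m³/s

Panel 1-2: Δb = 18.2 m, d̄ = (0.11+0.26)/2 = 0.185, v̄ = (0.162+0.288)/2 = 0.225 → q = 18.2×0.185×0.225 = 0.7576 m³/s
Panel 2-3: Δb = 4.9 m, d̄ = (0.26+0.20)/2 = 0.23, v̄ = (0.288+0.178)/2 = 0.233 → q = 4.9×0.23×0.233 = 0.2626 m³/s
Panel 3-4: Δb = 3.6 m, d̄ = (0.20+0.09)/2 = 0.145, v̄ = (0.178+0.138)/2 = 0.158 → q = 3.6×0.145×0.158 = 0.08248 m³/s
Q = Σ q = 1.103 m³/s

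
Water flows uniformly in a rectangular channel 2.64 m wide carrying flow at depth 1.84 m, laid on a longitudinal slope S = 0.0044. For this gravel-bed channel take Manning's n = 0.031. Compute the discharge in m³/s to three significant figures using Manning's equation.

A = b·y = 2.64 × 1.84 = 4.858 m²
P = b + 2y = 2.64 + 2×1.84 = 6.320 m
R = A/P = 4.858/6.320 = 0.7686 m
Q = (1/n)·A·R^(2/3)·S^(1/2) = (1/0.031) × 4.858 × 0.7686^(2/3) × 0.0044^(1/2) = 8.721 m³/s

8.72 m³/s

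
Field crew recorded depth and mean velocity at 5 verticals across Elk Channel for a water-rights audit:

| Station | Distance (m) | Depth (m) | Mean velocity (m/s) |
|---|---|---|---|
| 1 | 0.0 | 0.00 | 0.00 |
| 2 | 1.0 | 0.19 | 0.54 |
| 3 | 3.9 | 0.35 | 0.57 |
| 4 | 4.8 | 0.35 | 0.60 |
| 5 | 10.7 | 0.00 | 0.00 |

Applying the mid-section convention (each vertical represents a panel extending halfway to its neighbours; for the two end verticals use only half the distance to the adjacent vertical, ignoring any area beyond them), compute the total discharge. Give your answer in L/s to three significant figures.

1290 L/s

w_2 = (3.9 − 0.0)/2 = 1.95 m; q_2 = 0.54 × 0.19 × 1.95 = 0.2001 m³/s
w_3 = (4.8 − 1.0)/2 = 1.9 m; q_3 = 0.57 × 0.35 × 1.9 = 0.3791 m³/s
w_4 = (10.7 − 3.9)/2 = 3.4 m; q_4 = 0.60 × 0.35 × 3.4 = 0.7140 m³/s
Stations 1, 5 contribute zero (depth or velocity is 0).
Q = Σ qᵢ = 1.293 m³/s
= 1.293 × 1000 = 1293 L/s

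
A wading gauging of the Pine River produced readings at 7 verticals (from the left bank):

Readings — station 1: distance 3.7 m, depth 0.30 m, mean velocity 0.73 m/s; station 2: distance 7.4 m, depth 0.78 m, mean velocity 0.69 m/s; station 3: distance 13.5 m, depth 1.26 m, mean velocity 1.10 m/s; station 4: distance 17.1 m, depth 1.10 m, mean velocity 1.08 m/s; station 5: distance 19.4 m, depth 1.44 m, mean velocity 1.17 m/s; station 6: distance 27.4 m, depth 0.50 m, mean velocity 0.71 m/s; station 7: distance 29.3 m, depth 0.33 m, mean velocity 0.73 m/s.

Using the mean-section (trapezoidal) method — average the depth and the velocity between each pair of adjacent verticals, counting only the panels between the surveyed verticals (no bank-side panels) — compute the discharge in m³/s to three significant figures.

Panel 1-2: Δb = 3.7 m, d̄ = (0.30+0.78)/2 = 0.54, v̄ = (0.73+0.69)/2 = 0.71 → q = 3.7×0.54×0.71 = 1.419 m³/s
Panel 2-3: Δb = 6.1 m, d̄ = (0.78+1.26)/2 = 1.02, v̄ = (0.69+1.10)/2 = 0.895 → q = 6.1×1.02×0.895 = 5.569 m³/s
Panel 3-4: Δb = 3.6 m, d̄ = (1.26+1.10)/2 = 1.18, v̄ = (1.10+1.08)/2 = 1.09 → q = 3.6×1.18×1.09 = 4.630 m³/s
Panel 4-5: Δb = 2.3 m, d̄ = (1.10+1.44)/2 = 1.27, v̄ = (1.08+1.17)/2 = 1.125 → q = 2.3×1.27×1.125 = 3.286 m³/s
Panel 5-6: Δb = 8 m, d̄ = (1.44+0.50)/2 = 0.97, v̄ = (1.17+0.71)/2 = 0.94 → q = 8×0.97×0.94 = 7.294 m³/s
Panel 6-7: Δb = 1.9 m, d̄ = (0.50+0.33)/2 = 0.415, v̄ = (0.71+0.73)/2 = 0.72 → q = 1.9×0.415×0.72 = 0.5677 m³/s
Q = Σ q = 22.77 m³/s

22.8 m³/s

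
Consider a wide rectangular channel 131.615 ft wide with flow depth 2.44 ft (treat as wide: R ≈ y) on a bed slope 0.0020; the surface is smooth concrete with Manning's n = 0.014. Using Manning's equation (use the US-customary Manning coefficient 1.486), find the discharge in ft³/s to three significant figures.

2760 ft³/s

A = b·y = 131.615 × 2.44 = 321.1 ft²
Wide channel: R ≈ y = 2.44 ft
Q = (1.486/n)·A·R^(2/3)·S^(1/2) = (1.486/0.014) × 321.1 × 2.440^(2/3) × 0.0020^(1/2) = 2763 ft³/s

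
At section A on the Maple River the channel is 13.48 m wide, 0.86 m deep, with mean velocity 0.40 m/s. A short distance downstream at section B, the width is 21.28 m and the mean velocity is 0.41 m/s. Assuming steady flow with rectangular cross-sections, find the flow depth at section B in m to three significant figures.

Q = A₁V₁ = (13.48×0.86) × 0.40 = 4.637 m³/s
d₂ = Q/(b₂ V₂) = 4.637/(21.28×0.41) = 0.5315 m

0.531 m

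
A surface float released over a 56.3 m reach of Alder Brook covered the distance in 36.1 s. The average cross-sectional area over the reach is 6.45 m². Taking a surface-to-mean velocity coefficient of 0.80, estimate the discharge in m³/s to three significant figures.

8.05 m³/s

v_surface = L / t̄ = 56.3 / 36.1 = 1.560 m/s
v_mean = 0.80 × 1.560 = 1.248 m/s
Q = A × v_mean = 6.45 × 1.248 = 8.047 m³/s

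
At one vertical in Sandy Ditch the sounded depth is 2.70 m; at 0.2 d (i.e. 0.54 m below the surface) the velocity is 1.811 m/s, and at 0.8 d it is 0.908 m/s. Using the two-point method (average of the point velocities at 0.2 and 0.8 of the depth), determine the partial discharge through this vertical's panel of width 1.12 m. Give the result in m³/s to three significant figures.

v̄ = (1.811 + 0.908) / 2 = 1.360 m/s
q = v̄ × d × w = 1.360 × 2.70 × 1.12 = 4.111 m³/s

4.11 m³/s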